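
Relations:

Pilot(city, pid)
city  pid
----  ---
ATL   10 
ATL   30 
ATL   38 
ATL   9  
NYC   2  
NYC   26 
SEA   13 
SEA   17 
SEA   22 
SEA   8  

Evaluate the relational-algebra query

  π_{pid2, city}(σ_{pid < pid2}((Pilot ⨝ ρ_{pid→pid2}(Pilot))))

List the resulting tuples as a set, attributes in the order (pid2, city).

ρ[pid→pid2]: schema becomes (city, pid2); tuples unchanged.
Pilot ⋈ ρ_{pid→pid2}(Pilot) (natural join on city): {(ATL, 10, 10), (ATL, 10, 30), (ATL, 10, 38), (ATL, 10, 9), (ATL, 30, 10), (ATL, 30, 30), (ATL, 30, 38), (ATL, 30, 9), (ATL, 38, 10), (ATL, 38, 30), (ATL, 38, 38), (ATL, 38, 9), (ATL, 9, 10), (ATL, 9, 30), (ATL, 9, 38), (ATL, 9, 9), (NYC, 2, 2), (NYC, 2, 26), (NYC, 26, 2), (NYC, 26, 26), (SEA, 13, 13), (SEA, 13, 17), (SEA, 13, 22), (SEA, 13, 8), (SEA, 17, 13), (SEA, 17, 17), (SEA, 17, 22), (SEA, 17, 8), (SEA, 22, 13), (SEA, 22, 17), (SEA, 22, 22), (SEA, 22, 8), (SEA, 8, 13), (SEA, 8, 17), (SEA, 8, 22), (SEA, 8, 8)}
σ[pid < pid2]: keep tuples satisfying pid < pid2 → {(ATL, 10, 30), (ATL, 10, 38), (ATL, 30, 38), (ATL, 9, 10), (ATL, 9, 30), (ATL, 9, 38), (NYC, 2, 26), (SEA, 13, 17), (SEA, 13, 22), (SEA, 17, 22), (SEA, 8, 13), (SEA, 8, 17), (SEA, 8, 22)}
Keep only column(s) pid2, city (6 duplicate(s) eliminated): {(10, ATL), (13, SEA), (17, SEA), (22, SEA), (26, NYC), (30, ATL), (38, ATL)}

{(10, ATL), (13, SEA), (17, SEA), (22, SEA), (26, NYC), (30, ATL), (38, ATL)}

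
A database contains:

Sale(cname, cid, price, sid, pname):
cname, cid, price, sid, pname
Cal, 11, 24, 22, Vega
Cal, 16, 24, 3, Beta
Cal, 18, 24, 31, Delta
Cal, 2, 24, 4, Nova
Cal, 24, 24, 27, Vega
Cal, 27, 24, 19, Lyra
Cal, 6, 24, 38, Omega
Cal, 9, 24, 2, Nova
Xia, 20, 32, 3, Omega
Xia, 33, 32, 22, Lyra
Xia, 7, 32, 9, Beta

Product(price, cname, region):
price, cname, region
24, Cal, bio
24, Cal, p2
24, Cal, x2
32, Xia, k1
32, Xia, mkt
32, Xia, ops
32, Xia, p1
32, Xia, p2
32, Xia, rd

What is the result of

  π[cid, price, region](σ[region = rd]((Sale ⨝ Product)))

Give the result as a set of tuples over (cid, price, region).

{(20, 32, rd), (33, 32, rd), (7, 32, rd)}

Joining Sale and Product on cname, price yields {(Cal, 11, 24, 22, Vega, bio), (Cal, 11, 24, 22, Vega, p2), (Cal, 11, 24, 22, Vega, x2), (Cal, 16, 24, 3, Beta, bio), (Cal, 16, 24, 3, Beta, p2), (Cal, 16, 24, 3, Beta, x2), (Cal, 18, 24, 31, Delta, bio), (Cal, 18, 24, 31, Delta, p2), (Cal, 18, 24, 31, Delta, x2), (Cal, 2, 24, 4, Nova, bio), (Cal, 2, 24, 4, Nova, p2), (Cal, 2, 24, 4, Nova, x2), (Cal, 24, 24, 27, Vega, bio), (Cal, 24, 24, 27, Vega, p2), (Cal, 24, 24, 27, Vega, x2), (Cal, 27, 24, 19, Lyra, bio), (Cal, 27, 24, 19, Lyra, p2), (Cal, 27, 24, 19, Lyra, x2), (Cal, 6, 24, 38, Omega, bio), (Cal, 6, 24, 38, Omega, p2), (Cal, 6, 24, 38, Omega, x2), (Cal, 9, 24, 2, Nova, bio), (Cal, 9, 24, 2, Nova, p2), (Cal, 9, 24, 2, Nova, x2), (Xia, 20, 32, 3, Omega, k1), (Xia, 20, 32, 3, Omega, mkt), (Xia, 20, 32, 3, Omega, ops), (Xia, 20, 32, 3, Omega, p1), (Xia, 20, 32, 3, Omega, p2), (Xia, 20, 32, 3, Omega, rd), (Xia, 33, 32, 22, Lyra, k1), (Xia, 33, 32, 22, Lyra, mkt), (Xia, 33, 32, 22, Lyra, ops), (Xia, 33, 32, 22, Lyra, p1), (Xia, 33, 32, 22, Lyra, p2), (Xia, 33, 32, 22, Lyra, rd), (Xia, 7, 32, 9, Beta, k1), (Xia, 7, 32, 9, Beta, mkt), (Xia, 7, 32, 9, Beta, ops), (Xia, 7, 32, 9, Beta, p1), (Xia, 7, 32, 9, Beta, p2), (Xia, 7, 32, 9, Beta, rd)}.
σ[region = rd]: keep tuples satisfying region = rd → {(Xia, 20, 32, 3, Omega, rd), (Xia, 33, 32, 22, Lyra, rd), (Xia, 7, 32, 9, Beta, rd)}
Projecting to cid, price, region: {(20, 32, rd), (33, 32, rd), (7, 32, rd)}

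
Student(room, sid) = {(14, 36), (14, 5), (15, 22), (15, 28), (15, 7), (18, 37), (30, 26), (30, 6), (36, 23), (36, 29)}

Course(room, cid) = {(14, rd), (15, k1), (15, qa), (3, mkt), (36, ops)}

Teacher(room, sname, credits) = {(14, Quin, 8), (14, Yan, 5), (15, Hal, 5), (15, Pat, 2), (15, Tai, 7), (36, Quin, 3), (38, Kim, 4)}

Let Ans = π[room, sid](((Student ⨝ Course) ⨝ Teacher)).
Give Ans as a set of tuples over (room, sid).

Natural join on room: {(14, 36, rd), (14, 5, rd), (15, 22, k1), (15, 22, qa), (15, 28, k1), (15, 28, qa), (15, 7, k1), (15, 7, qa), (36, 23, ops), (36, 29, ops)}
Natural join on room: {(14, 36, rd, Quin, 8), (14, 36, rd, Yan, 5), (14, 5, rd, Quin, 8), (14, 5, rd, Yan, 5), (15, 22, k1, Hal, 5), (15, 22, k1, Pat, 2), (15, 22, k1, Tai, 7), (15, 22, qa, Hal, 5), (15, 22, qa, Pat, 2), (15, 22, qa, Tai, 7), (15, 28, k1, Hal, 5), (15, 28, k1, Pat, 2), (15, 28, k1, Tai, 7), (15, 28, qa, Hal, 5), (15, 28, qa, Pat, 2), (15, 28, qa, Tai, 7), (15, 7, k1, Hal, 5), (15, 7, k1, Pat, 2), (15, 7, k1, Tai, 7), (15, 7, qa, Hal, 5), (15, 7, qa, Pat, 2), (15, 7, qa, Tai, 7), (36, 23, ops, Quin, 3), (36, 29, ops, Quin, 3)}
Projecting to room, sid (17 duplicate(s) eliminated): {(14, 36), (14, 5), (15, 22), (15, 28), (15, 7), (36, 23), (36, 29)}

{(14, 36), (14, 5), (15, 22), (15, 28), (15, 7), (36, 23), (36, 29)}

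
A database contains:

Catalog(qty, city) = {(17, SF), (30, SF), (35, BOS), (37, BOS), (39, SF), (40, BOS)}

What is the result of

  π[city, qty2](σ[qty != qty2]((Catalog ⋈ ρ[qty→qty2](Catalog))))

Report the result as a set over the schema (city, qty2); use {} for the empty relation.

{(BOS, 35), (BOS, 37), (BOS, 40), (SF, 17), (SF, 30), (SF, 39)}

ρ[qty→qty2]: schema becomes (qty2, city); tuples unchanged.
Catalog ⋈ ρ[qty→qty2](Catalog) (natural join on city): {(17, SF, 17), (17, SF, 30), (17, SF, 39), (30, SF, 17), (30, SF, 30), (30, SF, 39), (35, BOS, 35), (35, BOS, 37), (35, BOS, 40), (37, BOS, 35), (37, BOS, 37), (37, BOS, 40), (39, SF, 17), (39, SF, 30), (39, SF, 39), (40, BOS, 35), (40, BOS, 37), (40, BOS, 40)}
Selection qty != qty2: {(17, SF, 30), (17, SF, 39), (30, SF, 17), (30, SF, 39), (35, BOS, 37), (35, BOS, 40), (37, BOS, 35), (37, BOS, 40), (39, SF, 17), (39, SF, 30), (40, BOS, 35), (40, BOS, 37)}
Projecting to city, qty2 (6 duplicate(s) eliminated): {(BOS, 35), (BOS, 37), (BOS, 40), (SF, 17), (SF, 30), (SF, 39)}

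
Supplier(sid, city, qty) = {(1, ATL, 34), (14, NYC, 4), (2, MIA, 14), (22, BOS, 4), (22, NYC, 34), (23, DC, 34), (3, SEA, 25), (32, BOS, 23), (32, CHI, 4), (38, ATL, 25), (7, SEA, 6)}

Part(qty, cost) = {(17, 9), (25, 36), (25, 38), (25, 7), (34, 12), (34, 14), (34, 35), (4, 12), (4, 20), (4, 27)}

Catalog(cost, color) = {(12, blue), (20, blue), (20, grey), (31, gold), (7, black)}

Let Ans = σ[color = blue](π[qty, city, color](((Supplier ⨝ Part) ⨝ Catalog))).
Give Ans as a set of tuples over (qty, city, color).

Joining Supplier and Part on qty yields {(1, ATL, 34, 12), (1, ATL, 34, 14), (1, ATL, 34, 35), (14, NYC, 4, 12), (14, NYC, 4, 20), (14, NYC, 4, 27), (22, BOS, 4, 12), (22, BOS, 4, 20), (22, BOS, 4, 27), (22, NYC, 34, 12), (22, NYC, 34, 14), (22, NYC, 34, 35), (23, DC, 34, 12), (23, DC, 34, 14), (23, DC, 34, 35), (3, SEA, 25, 36), (3, SEA, 25, 38), (3, SEA, 25, 7), (32, CHI, 4, 12), (32, CHI, 4, 20), (32, CHI, 4, 27), (38, ATL, 25, 36), (38, ATL, 25, 38), (38, ATL, 25, 7)}.
Joining (Supplier ⨝ Part) and Catalog on cost yields {(1, ATL, 34, 12, blue), (14, NYC, 4, 12, blue), (14, NYC, 4, 20, blue), (14, NYC, 4, 20, grey), (22, BOS, 4, 12, blue), (22, BOS, 4, 20, blue), (22, BOS, 4, 20, grey), (22, NYC, 34, 12, blue), (23, DC, 34, 12, blue), (3, SEA, 25, 7, black), (32, CHI, 4, 12, blue), (32, CHI, 4, 20, blue), (32, CHI, 4, 20, grey), (38, ATL, 25, 7, black)}.
Projecting to qty, city, color (3 duplicate(s) eliminated): {(25, ATL, black), (25, SEA, black), (34, ATL, blue), (34, DC, blue), (34, NYC, blue), (4, BOS, blue), (4, BOS, grey), (4, CHI, blue), (4, CHI, grey), (4, NYC, blue), (4, NYC, grey)}
σ[color = blue]: keep tuples satisfying color = blue → {(34, ATL, blue), (34, DC, blue), (34, NYC, blue), (4, BOS, blue), (4, CHI, blue), (4, NYC, blue)}

{(34, ATL, blue), (34, DC, blue), (34, NYC, blue), (4, BOS, blue), (4, CHI, blue), (4, NYC, blue)}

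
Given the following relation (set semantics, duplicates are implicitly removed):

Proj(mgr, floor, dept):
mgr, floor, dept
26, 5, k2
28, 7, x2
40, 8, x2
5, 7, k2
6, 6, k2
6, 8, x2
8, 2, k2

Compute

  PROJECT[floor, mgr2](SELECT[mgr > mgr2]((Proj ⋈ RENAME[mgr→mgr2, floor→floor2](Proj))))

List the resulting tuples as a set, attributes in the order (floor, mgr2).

ρ[mgr→mgr2, floor→floor2]: schema becomes (mgr2, floor2, dept); tuples unchanged.
Natural join on dept: {(26, 5, k2, 26, 5), (26, 5, k2, 5, 7), (26, 5, k2, 6, 6), (26, 5, k2, 8, 2), (28, 7, x2, 28, 7), (28, 7, x2, 40, 8), (28, 7, x2, 6, 8), (40, 8, x2, 28, 7), (40, 8, x2, 40, 8), (40, 8, x2, 6, 8), (5, 7, k2, 26, 5), (5, 7, k2, 5, 7), (5, 7, k2, 6, 6), (5, 7, k2, 8, 2), (6, 6, k2, 26, 5), (6, 6, k2, 5, 7), (6, 6, k2, 6, 6), (6, 6, k2, 8, 2), (6, 8, x2, 28, 7), (6, 8, x2, 40, 8), (6, 8, x2, 6, 8), (8, 2, k2, 26, 5), (8, 2, k2, 5, 7), (8, 2, k2, 6, 6), (8, 2, k2, 8, 2)}
Selection mgr > mgr2: {(26, 5, k2, 5, 7), (26, 5, k2, 6, 6), (26, 5, k2, 8, 2), (28, 7, x2, 6, 8), (40, 8, x2, 28, 7), (40, 8, x2, 6, 8), (6, 6, k2, 5, 7), (8, 2, k2, 5, 7), (8, 2, k2, 6, 6)}
π_{floor, mgr2} gives {(2, 5), (2, 6), (5, 5), (5, 6), (5, 8), (6, 5), (7, 6), (8, 28), (8, 6)}.

{(2, 5), (2, 6), (5, 5), (5, 6), (5, 8), (6, 5), (7, 6), (8, 28), (8, 6)}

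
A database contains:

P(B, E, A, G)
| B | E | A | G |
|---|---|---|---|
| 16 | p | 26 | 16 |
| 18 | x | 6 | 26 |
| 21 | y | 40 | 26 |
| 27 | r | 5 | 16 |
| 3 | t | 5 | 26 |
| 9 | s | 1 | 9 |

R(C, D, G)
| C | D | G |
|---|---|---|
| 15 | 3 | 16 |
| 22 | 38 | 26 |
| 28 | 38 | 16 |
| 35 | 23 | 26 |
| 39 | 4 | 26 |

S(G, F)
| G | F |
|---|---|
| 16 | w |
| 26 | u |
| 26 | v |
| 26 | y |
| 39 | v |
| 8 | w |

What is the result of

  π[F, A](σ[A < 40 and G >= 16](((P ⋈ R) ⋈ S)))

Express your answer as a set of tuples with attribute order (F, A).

{(u, 5), (u, 6), (v, 5), (v, 6), (w, 26), (w, 5), (y, 5), (y, 6)}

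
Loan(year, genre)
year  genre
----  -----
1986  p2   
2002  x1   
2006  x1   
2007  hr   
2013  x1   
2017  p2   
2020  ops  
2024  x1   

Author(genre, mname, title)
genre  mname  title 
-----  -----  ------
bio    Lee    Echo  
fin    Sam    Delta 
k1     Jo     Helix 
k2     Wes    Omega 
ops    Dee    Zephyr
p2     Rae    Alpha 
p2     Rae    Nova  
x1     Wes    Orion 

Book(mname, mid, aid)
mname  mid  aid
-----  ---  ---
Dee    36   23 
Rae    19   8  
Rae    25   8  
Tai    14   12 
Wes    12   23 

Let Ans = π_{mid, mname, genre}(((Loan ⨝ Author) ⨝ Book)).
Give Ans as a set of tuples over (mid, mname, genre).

Natural join on genre: {(1986, p2, Rae, Alpha), (1986, p2, Rae, Nova), (2002, x1, Wes, Orion), (2006, x1, Wes, Orion), (2013, x1, Wes, Orion), (2017, p2, Rae, Alpha), (2017, p2, Rae, Nova), (2020, ops, Dee, Zephyr), (2024, x1, Wes, Orion)}
Natural join on mname: {(1986, p2, Rae, Alpha, 19, 8), (1986, p2, Rae, Alpha, 25, 8), (1986, p2, Rae, Nova, 19, 8), (1986, p2, Rae, Nova, 25, 8), (2002, x1, Wes, Orion, 12, 23), (2006, x1, Wes, Orion, 12, 23), (2013, x1, Wes, Orion, 12, 23), (2017, p2, Rae, Alpha, 19, 8), (2017, p2, Rae, Alpha, 25, 8), (2017, p2, Rae, Nova, 19, 8), (2017, p2, Rae, Nova, 25, 8), (2020, ops, Dee, Zephyr, 36, 23), (2024, x1, Wes, Orion, 12, 23)}
Keep only column(s) mid, mname, genre (9 duplicate(s) eliminated): {(12, Wes, x1), (19, Rae, p2), (25, Rae, p2), (36, Dee, ops)}

{(12, Wes, x1), (19, Rae, p2), (25, Rae, p2), (36, Dee, ops)}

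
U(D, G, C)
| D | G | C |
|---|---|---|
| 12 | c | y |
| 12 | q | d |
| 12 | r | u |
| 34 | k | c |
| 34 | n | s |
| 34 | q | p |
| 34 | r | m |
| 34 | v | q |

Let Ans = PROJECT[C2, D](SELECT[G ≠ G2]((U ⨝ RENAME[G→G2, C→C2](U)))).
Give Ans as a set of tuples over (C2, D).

{(c, 34), (d, 12), (m, 34), (p, 34), (q, 34), (s, 34), (u, 12), (y, 12)}

ρ[G→G2, C→C2]: schema becomes (D, G2, C2); tuples unchanged.
Natural join on D: {(12, c, y, c, y), (12, c, y, q, d), (12, c, y, r, u), (12, q, d, c, y), (12, q, d, q, d), (12, q, d, r, u), (12, r, u, c, y), (12, r, u, q, d), (12, r, u, r, u), (34, k, c, k, c), (34, k, c, n, s), (34, k, c, q, p), (34, k, c, r, m), (34, k, c, v, q), (34, n, s, k, c), (34, n, s, n, s), (34, n, s, q, p), (34, n, s, r, m), (34, n, s, v, q), (34, q, p, k, c), (34, q, p, n, s), (34, q, p, q, p), (34, q, p, r, m), (34, q, p, v, q), (34, r, m, k, c), (34, r, m, n, s), (34, r, m, q, p), (34, r, m, r, m), (34, r, m, v, q), (34, v, q, k, c), (34, v, q, n, s), (34, v, q, q, p), (34, v, q, r, m), (34, v, q, v, q)}
Filtering on G ≠ G2 leaves {(12, c, y, q, d), (12, c, y, r, u), (12, q, d, c, y), (12, q, d, r, u), (12, r, u, c, y), (12, r, u, q, d), (34, k, c, n, s), (34, k, c, q, p), (34, k, c, r, m), (34, k, c, v, q), (34, n, s, k, c), (34, n, s, q, p), (34, n, s, r, m), (34, n, s, v, q), (34, q, p, k, c), (34, q, p, n, s), (34, q, p, r, m), (34, q, p, v, q), (34, r, m, k, c), (34, r, m, n, s), (34, r, m, q, p), (34, r, m, v, q), (34, v, q, k, c), (34, v, q, n, s), (34, v, q, q, p), (34, v, q, r, m)}.
Keep only column(s) C2, D (18 duplicate(s) eliminated): {(c, 34), (d, 12), (m, 34), (p, 34), (q, 34), (s, 34), (u, 12), (y, 12)}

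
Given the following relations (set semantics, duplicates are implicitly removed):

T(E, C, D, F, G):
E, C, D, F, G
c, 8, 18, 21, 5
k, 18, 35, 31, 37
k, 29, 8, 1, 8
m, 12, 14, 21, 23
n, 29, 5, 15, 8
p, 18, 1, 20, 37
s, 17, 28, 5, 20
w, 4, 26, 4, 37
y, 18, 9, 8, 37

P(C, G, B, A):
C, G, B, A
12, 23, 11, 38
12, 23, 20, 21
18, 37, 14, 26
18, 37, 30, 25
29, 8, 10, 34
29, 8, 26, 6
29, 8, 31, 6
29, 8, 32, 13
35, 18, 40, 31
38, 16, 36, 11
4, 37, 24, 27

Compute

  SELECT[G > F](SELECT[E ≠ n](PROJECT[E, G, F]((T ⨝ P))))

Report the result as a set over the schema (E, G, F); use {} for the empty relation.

Joining T and P on C, G yields {(k, 18, 35, 31, 37, 14, 26), (k, 18, 35, 31, 37, 30, 25), (k, 29, 8, 1, 8, 10, 34), (k, 29, 8, 1, 8, 26, 6), (k, 29, 8, 1, 8, 31, 6), (k, 29, 8, 1, 8, 32, 13), (m, 12, 14, 21, 23, 11, 38), (m, 12, 14, 21, 23, 20, 21), (n, 29, 5, 15, 8, 10, 34), (n, 29, 5, 15, 8, 26, 6), (n, 29, 5, 15, 8, 31, 6), (n, 29, 5, 15, 8, 32, 13), (p, 18, 1, 20, 37, 14, 26), (p, 18, 1, 20, 37, 30, 25), (w, 4, 26, 4, 37, 24, 27), (y, 18, 9, 8, 37, 14, 26), (y, 18, 9, 8, 37, 30, 25)}.
Projecting to E, G, F (10 duplicate(s) eliminated): {(k, 37, 31), (k, 8, 1), (m, 23, 21), (n, 8, 15), (p, 37, 20), (w, 37, 4), (y, 37, 8)}
Filtering on E ≠ n leaves {(k, 37, 31), (k, 8, 1), (m, 23, 21), (p, 37, 20), (w, 37, 4), (y, 37, 8)}.
Filtering on G > F leaves {(k, 37, 31), (k, 8, 1), (m, 23, 21), (p, 37, 20), (w, 37, 4), (y, 37, 8)}.

{(k, 37, 31), (k, 8, 1), (m, 23, 21), (p, 37, 20), (w, 37, 4), (y, 37, 8)}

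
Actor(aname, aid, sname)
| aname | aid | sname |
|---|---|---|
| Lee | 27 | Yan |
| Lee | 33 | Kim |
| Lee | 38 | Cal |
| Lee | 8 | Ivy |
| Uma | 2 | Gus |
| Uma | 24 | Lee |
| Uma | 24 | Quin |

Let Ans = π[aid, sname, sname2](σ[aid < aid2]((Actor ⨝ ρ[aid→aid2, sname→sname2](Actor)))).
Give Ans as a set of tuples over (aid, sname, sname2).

{(2, Gus, Lee), (2, Gus, Quin), (27, Yan, Cal), (27, Yan, Kim), (33, Kim, Cal), (8, Ivy, Cal), (8, Ivy, Kim), (8, Ivy, Yan)}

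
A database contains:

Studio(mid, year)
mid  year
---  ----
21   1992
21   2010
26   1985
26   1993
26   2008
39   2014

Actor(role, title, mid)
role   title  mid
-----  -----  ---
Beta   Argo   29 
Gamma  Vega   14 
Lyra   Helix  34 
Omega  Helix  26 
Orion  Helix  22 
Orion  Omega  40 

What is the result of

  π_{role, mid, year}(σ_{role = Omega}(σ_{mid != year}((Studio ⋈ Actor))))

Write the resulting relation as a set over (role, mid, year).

{(Omega, 26, 1985), (Omega, 26, 1993), (Omega, 26, 2008)}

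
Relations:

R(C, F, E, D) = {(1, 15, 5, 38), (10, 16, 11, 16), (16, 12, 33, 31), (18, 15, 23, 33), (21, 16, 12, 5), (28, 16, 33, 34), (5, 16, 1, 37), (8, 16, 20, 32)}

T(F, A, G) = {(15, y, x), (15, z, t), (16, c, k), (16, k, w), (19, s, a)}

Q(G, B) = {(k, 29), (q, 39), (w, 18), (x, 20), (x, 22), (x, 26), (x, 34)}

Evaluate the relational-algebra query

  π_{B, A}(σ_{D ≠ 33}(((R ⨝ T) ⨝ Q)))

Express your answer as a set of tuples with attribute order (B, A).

{(18, k), (20, y), (22, y), (26, y), (29, c), (34, y)}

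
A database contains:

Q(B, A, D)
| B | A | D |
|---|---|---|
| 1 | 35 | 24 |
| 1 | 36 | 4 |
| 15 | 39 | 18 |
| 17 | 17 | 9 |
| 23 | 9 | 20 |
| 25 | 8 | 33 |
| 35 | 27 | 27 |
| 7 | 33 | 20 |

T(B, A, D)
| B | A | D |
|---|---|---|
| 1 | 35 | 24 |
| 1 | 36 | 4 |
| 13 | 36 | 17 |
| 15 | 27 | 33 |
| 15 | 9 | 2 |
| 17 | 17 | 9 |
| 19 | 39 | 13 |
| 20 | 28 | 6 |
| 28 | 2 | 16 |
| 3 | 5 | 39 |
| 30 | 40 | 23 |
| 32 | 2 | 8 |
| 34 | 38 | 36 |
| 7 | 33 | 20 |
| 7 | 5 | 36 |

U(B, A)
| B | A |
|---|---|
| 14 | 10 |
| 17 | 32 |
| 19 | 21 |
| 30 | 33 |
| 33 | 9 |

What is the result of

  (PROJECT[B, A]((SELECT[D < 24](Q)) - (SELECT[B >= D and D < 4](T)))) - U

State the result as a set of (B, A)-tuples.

σ[D < 24]: keep tuples satisfying D < 24 → {(1, 36, 4), (15, 39, 18), (17, 17, 9), (23, 9, 20), (7, 33, 20)}
σ[B >= D and D < 4]: keep tuples satisfying B >= D and D < 4 → {(15, 9, 2)}
Taking the difference: {(1, 36, 4), (15, 39, 18), (17, 17, 9), (23, 9, 20), (7, 33, 20)}
Keep only column(s) B, A: {(1, 36), (15, 39), (17, 17), (23, 9), (7, 33)}
Taking the difference: {(1, 36), (15, 39), (17, 17), (23, 9), (7, 33)}

{(1, 36), (15, 39), (17, 17), (23, 9), (7, 33)}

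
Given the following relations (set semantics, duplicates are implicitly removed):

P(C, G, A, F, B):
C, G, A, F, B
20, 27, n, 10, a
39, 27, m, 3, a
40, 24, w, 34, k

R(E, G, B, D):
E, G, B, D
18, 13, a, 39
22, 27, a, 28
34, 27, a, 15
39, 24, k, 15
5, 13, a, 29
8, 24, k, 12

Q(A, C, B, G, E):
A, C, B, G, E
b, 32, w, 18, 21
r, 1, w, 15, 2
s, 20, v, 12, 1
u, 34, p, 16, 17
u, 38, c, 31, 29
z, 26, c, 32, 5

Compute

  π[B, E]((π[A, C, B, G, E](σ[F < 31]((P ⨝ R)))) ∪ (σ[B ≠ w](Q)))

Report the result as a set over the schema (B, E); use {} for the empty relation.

Joining P and R on G, B yields {(20, 27, n, 10, a, 22, 28), (20, 27, n, 10, a, 34, 15), (39, 27, m, 3, a, 22, 28), (39, 27, m, 3, a, 34, 15), (40, 24, w, 34, k, 39, 15), (40, 24, w, 34, k, 8, 12)}.
σ[F < 31]: keep tuples satisfying F < 31 → {(20, 27, n, 10, a, 22, 28), (20, 27, n, 10, a, 34, 15), (39, 27, m, 3, a, 22, 28), (39, 27, m, 3, a, 34, 15)}
Projecting to A, C, B, G, E: {(m, 39, a, 27, 22), (m, 39, a, 27, 34), (n, 20, a, 27, 22), (n, 20, a, 27, 34)}
σ[B ≠ w]: keep tuples satisfying B ≠ w → {(s, 20, v, 12, 1), (u, 34, p, 16, 17), (u, 38, c, 31, 29), (z, 26, c, 32, 5)}
Set union of the two operands is {(m, 39, a, 27, 22), (m, 39, a, 27, 34), (n, 20, a, 27, 22), (n, 20, a, 27, 34), (s, 20, v, 12, 1), (u, 34, p, 16, 17), (u, 38, c, 31, 29), (z, 26, c, 32, 5)}.
Projecting to B, E (2 duplicate(s) eliminated): {(a, 22), (a, 34), (c, 29), (c, 5), (p, 17), (v, 1)}

{(a, 22), (a, 34), (c, 29), (c, 5), (p, 17), (v, 1)}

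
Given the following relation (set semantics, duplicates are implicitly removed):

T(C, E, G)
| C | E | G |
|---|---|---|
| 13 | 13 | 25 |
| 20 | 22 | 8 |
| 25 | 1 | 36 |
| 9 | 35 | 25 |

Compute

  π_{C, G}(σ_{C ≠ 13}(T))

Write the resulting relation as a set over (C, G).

Apply σ_{C ≠ 13}; surviving tuples: {(20, 22, 8), (25, 1, 36), (9, 35, 25)}
π[C, G]: project onto (C, G) → {(20, 8), (25, 36), (9, 25)}

{(20, 8), (25, 36), (9, 25)}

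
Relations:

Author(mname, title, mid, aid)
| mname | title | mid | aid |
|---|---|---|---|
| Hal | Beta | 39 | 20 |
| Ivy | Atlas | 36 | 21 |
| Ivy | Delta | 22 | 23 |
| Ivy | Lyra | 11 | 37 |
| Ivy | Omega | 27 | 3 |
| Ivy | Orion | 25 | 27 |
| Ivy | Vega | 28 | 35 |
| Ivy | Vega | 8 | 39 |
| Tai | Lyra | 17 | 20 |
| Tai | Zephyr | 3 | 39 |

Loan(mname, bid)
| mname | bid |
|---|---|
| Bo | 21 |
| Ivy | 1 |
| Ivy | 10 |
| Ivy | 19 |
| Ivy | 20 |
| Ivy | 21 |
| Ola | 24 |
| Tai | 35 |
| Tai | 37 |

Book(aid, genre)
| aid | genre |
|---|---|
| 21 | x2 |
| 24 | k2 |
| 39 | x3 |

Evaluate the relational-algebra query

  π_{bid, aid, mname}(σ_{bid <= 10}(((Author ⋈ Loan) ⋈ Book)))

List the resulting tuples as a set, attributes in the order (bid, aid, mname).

{(1, 21, Ivy), (1, 39, Ivy), (10, 21, Ivy), (10, 39, Ivy)}

Natural join on mname: {(Ivy, Atlas, 36, 21, 1), (Ivy, Atlas, 36, 21, 10), (Ivy, Atlas, 36, 21, 19), (Ivy, Atlas, 36, 21, 20), (Ivy, Atlas, 36, 21, 21), (Ivy, Delta, 22, 23, 1), (Ivy, Delta, 22, 23, 10), (Ivy, Delta, 22, 23, 19), (Ivy, Delta, 22, 23, 20), (Ivy, Delta, 22, 23, 21), (Ivy, Lyra, 11, 37, 1), (Ivy, Lyra, 11, 37, 10), (Ivy, Lyra, 11, 37, 19), (Ivy, Lyra, 11, 37, 20), (Ivy, Lyra, 11, 37, 21), (Ivy, Omega, 27, 3, 1), (Ivy, Omega, 27, 3, 10), (Ivy, Omega, 27, 3, 19), (Ivy, Omega, 27, 3, 20), (Ivy, Omega, 27, 3, 21), (Ivy, Orion, 25, 27, 1), (Ivy, Orion, 25, 27, 10), (Ivy, Orion, 25, 27, 19), (Ivy, Orion, 25, 27, 20), (Ivy, Orion, 25, 27, 21), (Ivy, Vega, 28, 35, 1), (Ivy, Vega, 28, 35, 10), (Ivy, Vega, 28, 35, 19), (Ivy, Vega, 28, 35, 20), (Ivy, Vega, 28, 35, 21), (Ivy, Vega, 8, 39, 1), (Ivy, Vega, 8, 39, 10), (Ivy, Vega, 8, 39, 19), (Ivy, Vega, 8, 39, 20), (Ivy, Vega, 8, 39, 21), (Tai, Lyra, 17, 20, 35), (Tai, Lyra, 17, 20, 37), (Tai, Zephyr, 3, 39, 35), (Tai, Zephyr, 3, 39, 37)}
Natural join on aid: {(Ivy, Atlas, 36, 21, 1, x2), (Ivy, Atlas, 36, 21, 10, x2), (Ivy, Atlas, 36, 21, 19, x2), (Ivy, Atlas, 36, 21, 20, x2), (Ivy, Atlas, 36, 21, 21, x2), (Ivy, Vega, 8, 39, 1, x3), (Ivy, Vega, 8, 39, 10, x3), (Ivy, Vega, 8, 39, 19, x3), (Ivy, Vega, 8, 39, 20, x3), (Ivy, Vega, 8, 39, 21, x3), (Tai, Zephyr, 3, 39, 35, x3), (Tai, Zephyr, 3, 39, 37, x3)}
σ[bid <= 10]: keep tuples satisfying bid <= 10 → {(Ivy, Atlas, 36, 21, 1, x2), (Ivy, Atlas, 36, 21, 10, x2), (Ivy, Vega, 8, 39, 1, x3), (Ivy, Vega, 8, 39, 10, x3)}
Keep only column(s) bid, aid, mname: {(1, 21, Ivy), (1, 39, Ivy), (10, 21, Ivy), (10, 39, Ivy)}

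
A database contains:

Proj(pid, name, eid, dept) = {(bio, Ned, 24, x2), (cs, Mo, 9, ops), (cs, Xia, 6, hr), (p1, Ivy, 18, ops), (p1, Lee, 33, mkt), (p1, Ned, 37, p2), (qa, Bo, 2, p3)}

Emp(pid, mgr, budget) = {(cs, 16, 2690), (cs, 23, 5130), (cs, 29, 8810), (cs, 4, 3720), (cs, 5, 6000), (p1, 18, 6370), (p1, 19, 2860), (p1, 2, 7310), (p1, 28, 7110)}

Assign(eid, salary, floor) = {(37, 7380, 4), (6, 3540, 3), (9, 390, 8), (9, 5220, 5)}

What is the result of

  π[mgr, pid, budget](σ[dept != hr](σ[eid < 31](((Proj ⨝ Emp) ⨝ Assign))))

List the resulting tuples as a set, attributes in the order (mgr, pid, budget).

Proj ⋈ Emp (natural join on pid): {(cs, Mo, 9, ops, 16, 2690), (cs, Mo, 9, ops, 23, 5130), (cs, Mo, 9, ops, 29, 8810), (cs, Mo, 9, ops, 4, 3720), (cs, Mo, 9, ops, 5, 6000), (cs, Xia, 6, hr, 16, 2690), (cs, Xia, 6, hr, 23, 5130), (cs, Xia, 6, hr, 29, 8810), (cs, Xia, 6, hr, 4, 3720), (cs, Xia, 6, hr, 5, 6000), (p1, Ivy, 18, ops, 18, 6370), (p1, Ivy, 18, ops, 19, 2860), (p1, Ivy, 18, ops, 2, 7310), (p1, Ivy, 18, ops, 28, 7110), (p1, Lee, 33, mkt, 18, 6370), (p1, Lee, 33, mkt, 19, 2860), (p1, Lee, 33, mkt, 2, 7310), (p1, Lee, 33, mkt, 28, 7110), (p1, Ned, 37, p2, 18, 6370), (p1, Ned, 37, p2, 19, 2860), (p1, Ned, 37, p2, 2, 7310), (p1, Ned, 37, p2, 28, 7110)}
(Proj ⨝ Emp) ⋈ Assign (natural join on eid): {(cs, Mo, 9, ops, 16, 2690, 390, 8), (cs, Mo, 9, ops, 16, 2690, 5220, 5), (cs, Mo, 9, ops, 23, 5130, 390, 8), (cs, Mo, 9, ops, 23, 5130, 5220, 5), (cs, Mo, 9, ops, 29, 8810, 390, 8), (cs, Mo, 9, ops, 29, 8810, 5220, 5), (cs, Mo, 9, ops, 4, 3720, 390, 8), (cs, Mo, 9, ops, 4, 3720, 5220, 5), (cs, Mo, 9, ops, 5, 6000, 390, 8), (cs, Mo, 9, ops, 5, 6000, 5220, 5), (cs, Xia, 6, hr, 16, 2690, 3540, 3), (cs, Xia, 6, hr, 23, 5130, 3540, 3), (cs, Xia, 6, hr, 29, 8810, 3540, 3), (cs, Xia, 6, hr, 4, 3720, 3540, 3), (cs, Xia, 6, hr, 5, 6000, 3540, 3), (p1, Ned, 37, p2, 18, 6370, 7380, 4), (p1, Ned, 37, p2, 19, 2860, 7380, 4), (p1, Ned, 37, p2, 2, 7310, 7380, 4), (p1, Ned, 37, p2, 28, 7110, 7380, 4)}
σ[eid < 31]: keep tuples satisfying eid < 31 → {(cs, Mo, 9, ops, 16, 2690, 390, 8), (cs, Mo, 9, ops, 16, 2690, 5220, 5), (cs, Mo, 9, ops, 23, 5130, 390, 8), (cs, Mo, 9, ops, 23, 5130, 5220, 5), (cs, Mo, 9, ops, 29, 8810, 390, 8), (cs, Mo, 9, ops, 29, 8810, 5220, 5), (cs, Mo, 9, ops, 4, 3720, 390, 8), (cs, Mo, 9, ops, 4, 3720, 5220, 5), (cs, Mo, 9, ops, 5, 6000, 390, 8), (cs, Mo, 9, ops, 5, 6000, 5220, 5), (cs, Xia, 6, hr, 16, 2690, 3540, 3), (cs, Xia, 6, hr, 23, 5130, 3540, 3), (cs, Xia, 6, hr, 29, 8810, 3540, 3), (cs, Xia, 6, hr, 4, 3720, 3540, 3), (cs, Xia, 6, hr, 5, 6000, 3540, 3)}
σ[dept != hr]: keep tuples satisfying dept != hr → {(cs, Mo, 9, ops, 16, 2690, 390, 8), (cs, Mo, 9, ops, 16, 2690, 5220, 5), (cs, Mo, 9, ops, 23, 5130, 390, 8), (cs, Mo, 9, ops, 23, 5130, 5220, 5), (cs, Mo, 9, ops, 29, 8810, 390, 8), (cs, Mo, 9, ops, 29, 8810, 5220, 5), (cs, Mo, 9, ops, 4, 3720, 390, 8), (cs, Mo, 9, ops, 4, 3720, 5220, 5), (cs, Mo, 9, ops, 5, 6000, 390, 8), (cs, Mo, 9, ops, 5, 6000, 5220, 5)}
Projecting to mgr, pid, budget (5 duplicate(s) eliminated): {(16, cs, 2690), (23, cs, 5130), (29, cs, 8810), (4, cs, 3720), (5, cs, 6000)}

{(16, cs, 2690), (23, cs, 5130), (29, cs, 8810), (4, cs, 3720), (5, cs, 6000)}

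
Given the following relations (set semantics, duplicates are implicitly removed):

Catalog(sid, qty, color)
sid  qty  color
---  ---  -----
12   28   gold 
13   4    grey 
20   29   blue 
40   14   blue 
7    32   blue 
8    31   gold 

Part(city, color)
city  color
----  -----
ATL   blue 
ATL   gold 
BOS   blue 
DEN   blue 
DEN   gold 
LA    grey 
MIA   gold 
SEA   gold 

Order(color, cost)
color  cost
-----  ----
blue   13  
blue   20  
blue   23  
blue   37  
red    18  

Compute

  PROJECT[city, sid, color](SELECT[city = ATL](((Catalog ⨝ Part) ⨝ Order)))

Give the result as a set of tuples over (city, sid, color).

Natural join on color: {(12, 28, gold, ATL), (12, 28, gold, DEN), (12, 28, gold, MIA), (12, 28, gold, SEA), (13, 4, grey, LA), (20, 29, blue, ATL), (20, 29, blue, BOS), (20, 29, blue, DEN), (40, 14, blue, ATL), (40, 14, blue, BOS), (40, 14, blue, DEN), (7, 32, blue, ATL), (7, 32, blue, BOS), (7, 32, blue, DEN), (8, 31, gold, ATL), (8, 31, gold, DEN), (8, 31, gold, MIA), (8, 31, gold, SEA)}
Natural join on color: {(20, 29, blue, ATL, 13), (20, 29, blue, ATL, 20), (20, 29, blue, ATL, 23), (20, 29, blue, ATL, 37), (20, 29, blue, BOS, 13), (20, 29, blue, BOS, 20), (20, 29, blue, BOS, 23), (20, 29, blue, BOS, 37), (20, 29, blue, DEN, 13), (20, 29, blue, DEN, 20), (20, 29, blue, DEN, 23), (20, 29, blue, DEN, 37), (40, 14, blue, ATL, 13), (40, 14, blue, ATL, 20), (40, 14, blue, ATL, 23), (40, 14, blue, ATL, 37), (40, 14, blue, BOS, 13), (40, 14, blue, BOS, 20), (40, 14, blue, BOS, 23), (40, 14, blue, BOS, 37), (40, 14, blue, DEN, 13), (40, 14, blue, DEN, 20), (40, 14, blue, DEN, 23), (40, 14, blue, DEN, 37), (7, 32, blue, ATL, 13), (7, 32, blue, ATL, 20), (7, 32, blue, ATL, 23), (7, 32, blue, ATL, 37), (7, 32, blue, BOS, 13), (7, 32, blue, BOS, 20), (7, 32, blue, BOS, 23), (7, 32, blue, BOS, 37), (7, 32, blue, DEN, 13), (7, 32, blue, DEN, 20), (7, 32, blue, DEN, 23), (7, 32, blue, DEN, 37)}
Selection city = ATL: {(20, 29, blue, ATL, 13), (20, 29, blue, ATL, 20), (20, 29, blue, ATL, 23), (20, 29, blue, ATL, 37), (40, 14, blue, ATL, 13), (40, 14, blue, ATL, 20), (40, 14, blue, ATL, 23), (40, 14, blue, ATL, 37), (7, 32, blue, ATL, 13), (7, 32, blue, ATL, 20), (7, 32, blue, ATL, 23), (7, 32, blue, ATL, 37)}
π[city, sid, color]: project onto (city, sid, color) (9 duplicate(s) eliminated) → {(ATL, 20, blue), (ATL, 40, blue), (ATL, 7, blue)}

{(ATL, 20, blue), (ATL, 40, blue), (ATL, 7, blue)}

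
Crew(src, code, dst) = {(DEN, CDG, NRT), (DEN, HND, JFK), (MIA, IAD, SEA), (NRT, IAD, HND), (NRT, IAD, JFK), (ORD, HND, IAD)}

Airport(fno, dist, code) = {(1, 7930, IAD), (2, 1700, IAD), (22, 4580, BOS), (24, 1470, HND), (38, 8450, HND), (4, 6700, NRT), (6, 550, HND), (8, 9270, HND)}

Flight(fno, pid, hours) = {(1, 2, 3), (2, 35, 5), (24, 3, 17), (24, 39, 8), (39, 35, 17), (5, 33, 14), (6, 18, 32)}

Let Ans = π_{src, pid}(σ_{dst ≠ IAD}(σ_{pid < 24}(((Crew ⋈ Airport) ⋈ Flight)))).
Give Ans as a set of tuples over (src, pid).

{(DEN, 18), (DEN, 3), (MIA, 2), (NRT, 2)}

Joining Crew and Airport on code yields {(DEN, HND, JFK, 24, 1470), (DEN, HND, JFK, 38, 8450), (DEN, HND, JFK, 6, 550), (DEN, HND, JFK, 8, 9270), (MIA, IAD, SEA, 1, 7930), (MIA, IAD, SEA, 2, 1700), (NRT, IAD, HND, 1, 7930), (NRT, IAD, HND, 2, 1700), (NRT, IAD, JFK, 1, 7930), (NRT, IAD, JFK, 2, 1700), (ORD, HND, IAD, 24, 1470), (ORD, HND, IAD, 38, 8450), (ORD, HND, IAD, 6, 550), (ORD, HND, IAD, 8, 9270)}.
Joining (Crew ⋈ Airport) and Flight on fno yields {(DEN, HND, JFK, 24, 1470, 3, 17), (DEN, HND, JFK, 24, 1470, 39, 8), (DEN, HND, JFK, 6, 550, 18, 32), (MIA, IAD, SEA, 1, 7930, 2, 3), (MIA, IAD, SEA, 2, 1700, 35, 5), (NRT, IAD, HND, 1, 7930, 2, 3), (NRT, IAD, HND, 2, 1700, 35, 5), (NRT, IAD, JFK, 1, 7930, 2, 3), (NRT, IAD, JFK, 2, 1700, 35, 5), (ORD, HND, IAD, 24, 1470, 3, 17), (ORD, HND, IAD, 24, 1470, 39, 8), (ORD, HND, IAD, 6, 550, 18, 32)}.
Apply σ_{pid < 24}; surviving tuples: {(DEN, HND, JFK, 24, 1470, 3, 17), (DEN, HND, JFK, 6, 550, 18, 32), (MIA, IAD, SEA, 1, 7930, 2, 3), (NRT, IAD, HND, 1, 7930, 2, 3), (NRT, IAD, JFK, 1, 7930, 2, 3), (ORD, HND, IAD, 24, 1470, 3, 17), (ORD, HND, IAD, 6, 550, 18, 32)}
Apply σ_{dst ≠ IAD}; surviving tuples: {(DEN, HND, JFK, 24, 1470, 3, 17), (DEN, HND, JFK, 6, 550, 18, 32), (MIA, IAD, SEA, 1, 7930, 2, 3), (NRT, IAD, HND, 1, 7930, 2, 3), (NRT, IAD, JFK, 1, 7930, 2, 3)}
π[src, pid]: project onto (src, pid) (1 duplicate(s) eliminated) → {(DEN, 18), (DEN, 3), (MIA, 2), (NRT, 2)}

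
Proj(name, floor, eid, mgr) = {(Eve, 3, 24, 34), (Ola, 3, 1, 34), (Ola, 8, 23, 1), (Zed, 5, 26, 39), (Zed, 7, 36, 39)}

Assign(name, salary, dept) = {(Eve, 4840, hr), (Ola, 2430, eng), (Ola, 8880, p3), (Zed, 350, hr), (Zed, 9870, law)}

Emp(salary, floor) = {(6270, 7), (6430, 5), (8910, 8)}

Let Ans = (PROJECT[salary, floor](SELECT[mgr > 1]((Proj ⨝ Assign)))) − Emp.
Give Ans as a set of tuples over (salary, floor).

Natural join on name: {(Eve, 3, 24, 34, 4840, hr), (Ola, 3, 1, 34, 2430, eng), (Ola, 3, 1, 34, 8880, p3), (Ola, 8, 23, 1, 2430, eng), (Ola, 8, 23, 1, 8880, p3), (Zed, 5, 26, 39, 350, hr), (Zed, 5, 26, 39, 9870, law), (Zed, 7, 36, 39, 350, hr), (Zed, 7, 36, 39, 9870, law)}
Selection mgr > 1: {(Eve, 3, 24, 34, 4840, hr), (Ola, 3, 1, 34, 2430, eng), (Ola, 3, 1, 34, 8880, p3), (Zed, 5, 26, 39, 350, hr), (Zed, 5, 26, 39, 9870, law), (Zed, 7, 36, 39, 350, hr), (Zed, 7, 36, 39, 9870, law)}
Projecting to salary, floor: {(2430, 3), (350, 5), (350, 7), (4840, 3), (8880, 3), (9870, 5), (9870, 7)}
Set difference of the two operands is {(2430, 3), (350, 5), (350, 7), (4840, 3), (8880, 3), (9870, 5), (9870, 7)}.

{(2430, 3), (350, 5), (350, 7), (4840, 3), (8880, 3), (9870, 5), (9870, 7)}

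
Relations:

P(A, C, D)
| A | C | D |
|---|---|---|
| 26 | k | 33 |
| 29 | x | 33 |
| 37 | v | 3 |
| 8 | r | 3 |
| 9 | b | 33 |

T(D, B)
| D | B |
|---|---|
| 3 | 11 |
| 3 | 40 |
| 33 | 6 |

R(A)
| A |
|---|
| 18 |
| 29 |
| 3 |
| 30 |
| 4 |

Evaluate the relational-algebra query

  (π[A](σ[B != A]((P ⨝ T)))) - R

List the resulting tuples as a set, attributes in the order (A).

Natural join on D: {(26, k, 33, 6), (29, x, 33, 6), (37, v, 3, 11), (37, v, 3, 40), (8, r, 3, 11), (8, r, 3, 40), (9, b, 33, 6)}
Apply σ_{B != A}; surviving tuples: {(26, k, 33, 6), (29, x, 33, 6), (37, v, 3, 11), (37, v, 3, 40), (8, r, 3, 11), (8, r, 3, 40), (9, b, 33, 6)}
Keep only column(s) A (2 duplicate(s) eliminated): {26, 29, 37, 8, 9}
Set difference of the two operands is {26, 37, 8, 9}.

{26, 37, 8, 9}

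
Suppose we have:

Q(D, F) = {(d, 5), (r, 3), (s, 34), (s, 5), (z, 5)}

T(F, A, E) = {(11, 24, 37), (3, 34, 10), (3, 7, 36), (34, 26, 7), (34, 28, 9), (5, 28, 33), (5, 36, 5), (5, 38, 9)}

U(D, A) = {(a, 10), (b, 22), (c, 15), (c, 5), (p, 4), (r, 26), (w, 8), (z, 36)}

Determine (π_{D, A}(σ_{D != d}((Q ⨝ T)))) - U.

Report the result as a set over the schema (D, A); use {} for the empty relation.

{(r, 34), (r, 7), (s, 26), (s, 28), (s, 36), (s, 38), (z, 28), (z, 38)}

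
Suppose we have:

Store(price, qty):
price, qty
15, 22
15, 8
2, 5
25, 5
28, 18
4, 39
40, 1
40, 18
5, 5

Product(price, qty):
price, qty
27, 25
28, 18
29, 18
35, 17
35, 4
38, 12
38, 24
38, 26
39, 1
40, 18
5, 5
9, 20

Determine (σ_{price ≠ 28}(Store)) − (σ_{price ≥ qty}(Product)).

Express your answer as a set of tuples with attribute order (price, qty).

Filtering on price ≠ 28 leaves {(15, 22), (15, 8), (2, 5), (25, 5), (4, 39), (40, 1), (40, 18), (5, 5)}.
Filtering on price ≥ qty leaves {(27, 25), (28, 18), (29, 18), (35, 17), (35, 4), (38, 12), (38, 24), (38, 26), (39, 1), (40, 18), (5, 5)}.
Taking the difference: {(15, 22), (15, 8), (2, 5), (25, 5), (4, 39), (40, 1)}

{(15, 22), (15, 8), (2, 5), (25, 5), (4, 39), (40, 1)}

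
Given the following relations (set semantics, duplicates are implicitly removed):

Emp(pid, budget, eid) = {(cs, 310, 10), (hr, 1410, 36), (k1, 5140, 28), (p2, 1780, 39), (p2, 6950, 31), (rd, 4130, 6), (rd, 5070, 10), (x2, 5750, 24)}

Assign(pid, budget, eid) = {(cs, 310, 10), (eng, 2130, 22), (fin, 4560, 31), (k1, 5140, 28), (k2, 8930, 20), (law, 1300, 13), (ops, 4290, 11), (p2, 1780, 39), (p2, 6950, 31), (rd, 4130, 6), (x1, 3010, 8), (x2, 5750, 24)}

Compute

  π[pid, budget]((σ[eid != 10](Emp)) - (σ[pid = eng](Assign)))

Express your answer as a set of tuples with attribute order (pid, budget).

{(hr, 1410), (k1, 5140), (p2, 1780), (p2, 6950), (rd, 4130), (x2, 5750)}

Apply σ_{eid != 10}; surviving tuples: {(hr, 1410, 36), (k1, 5140, 28), (p2, 1780, 39), (p2, 6950, 31), (rd, 4130, 6), (x2, 5750, 24)}
Apply σ_{pid = eng}; surviving tuples: {(eng, 2130, 22)}
Difference: {(hr, 1410, 36), (k1, 5140, 28), (p2, 1780, 39), (p2, 6950, 31), (rd, 4130, 6), (x2, 5750, 24)} with {(eng, 2130, 22)} → {(hr, 1410, 36), (k1, 5140, 28), (p2, 1780, 39), (p2, 6950, 31), (rd, 4130, 6), (x2, 5750, 24)}
Projecting to pid, budget: {(hr, 1410), (k1, 5140), (p2, 1780), (p2, 6950), (rd, 4130), (x2, 5750)}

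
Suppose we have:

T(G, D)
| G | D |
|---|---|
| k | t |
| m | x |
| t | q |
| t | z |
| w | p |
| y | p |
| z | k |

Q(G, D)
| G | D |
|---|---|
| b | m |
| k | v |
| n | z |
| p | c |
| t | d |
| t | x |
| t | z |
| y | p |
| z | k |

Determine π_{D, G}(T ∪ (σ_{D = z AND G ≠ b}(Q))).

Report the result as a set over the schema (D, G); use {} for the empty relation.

Filtering on D = z AND G ≠ b leaves {(n, z), (t, z)}.
Taking the union: {(k, t), (m, x), (n, z), (t, q), (t, z), (w, p), (y, p), (z, k)}
Keep only column(s) D, G: {(k, z), (p, w), (p, y), (q, t), (t, k), (x, m), (z, n), (z, t)}

{(k, z), (p, w), (p, y), (q, t), (t, k), (x, m), (z, n), (z, t)}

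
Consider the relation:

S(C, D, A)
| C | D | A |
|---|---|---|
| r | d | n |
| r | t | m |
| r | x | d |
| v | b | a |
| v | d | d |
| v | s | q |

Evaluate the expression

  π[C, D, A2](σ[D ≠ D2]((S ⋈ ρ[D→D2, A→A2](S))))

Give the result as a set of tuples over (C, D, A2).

ρ[D→D2, A→A2]: schema becomes (C, D2, A2); tuples unchanged.
Natural join on C: {(r, d, n, d, n), (r, d, n, t, m), (r, d, n, x, d), (r, t, m, d, n), (r, t, m, t, m), (r, t, m, x, d), (r, x, d, d, n), (r, x, d, t, m), (r, x, d, x, d), (v, b, a, b, a), (v, b, a, d, d), (v, b, a, s, q), (v, d, d, b, a), (v, d, d, d, d), (v, d, d, s, q), (v, s, q, b, a), (v, s, q, d, d), (v, s, q, s, q)}
Filtering on D ≠ D2 leaves {(r, d, n, t, m), (r, d, n, x, d), (r, t, m, d, n), (r, t, m, x, d), (r, x, d, d, n), (r, x, d, t, m), (v, b, a, d, d), (v, b, a, s, q), (v, d, d, b, a), (v, d, d, s, q), (v, s, q, b, a), (v, s, q, d, d)}.
Keep only column(s) C, D, A2: {(r, d, d), (r, d, m), (r, t, d), (r, t, n), (r, x, m), (r, x, n), (v, b, d), (v, b, q), (v, d, a), (v, d, q), (v, s, a), (v, s, d)}

{(r, d, d), (r, d, m), (r, t, d), (r, t, n), (r, x, m), (r, x, n), (v, b, d), (v, b, q), (v, d, a), (v, d, q), (v, s, a), (v, s, d)}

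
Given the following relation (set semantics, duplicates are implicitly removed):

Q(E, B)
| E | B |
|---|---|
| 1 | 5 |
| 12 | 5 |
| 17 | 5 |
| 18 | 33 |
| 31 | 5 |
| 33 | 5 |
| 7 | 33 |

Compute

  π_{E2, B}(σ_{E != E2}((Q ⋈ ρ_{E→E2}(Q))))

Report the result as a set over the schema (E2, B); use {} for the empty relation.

ρ[E→E2]: schema becomes (E2, B); tuples unchanged.
Natural join on B: {(1, 5, 1), (1, 5, 12), (1, 5, 17), (1, 5, 31), (1, 5, 33), (12, 5, 1), (12, 5, 12), (12, 5, 17), (12, 5, 31), (12, 5, 33), (17, 5, 1), (17, 5, 12), (17, 5, 17), (17, 5, 31), (17, 5, 33), (18, 33, 18), (18, 33, 7), (31, 5, 1), (31, 5, 12), (31, 5, 17), (31, 5, 31), (31, 5, 33), (33, 5, 1), (33, 5, 12), (33, 5, 17), (33, 5, 31), (33, 5, 33), (7, 33, 18), (7, 33, 7)}
Apply σ_{E != E2}; surviving tuples: {(1, 5, 12), (1, 5, 17), (1, 5, 31), (1, 5, 33), (12, 5, 1), (12, 5, 17), (12, 5, 31), (12, 5, 33), (17, 5, 1), (17, 5, 12), (17, 5, 31), (17, 5, 33), (18, 33, 7), (31, 5, 1), (31, 5, 12), (31, 5, 17), (31, 5, 33), (33, 5, 1), (33, 5, 12), (33, 5, 17), (33, 5, 31), (7, 33, 18)}
π_{E2, B} gives {(1, 5), (12, 5), (17, 5), (18, 33), (31, 5), (33, 5), (7, 33)} (15 duplicate(s) eliminated).

{(1, 5), (12, 5), (17, 5), (18, 33), (31, 5), (33, 5), (7, 33)}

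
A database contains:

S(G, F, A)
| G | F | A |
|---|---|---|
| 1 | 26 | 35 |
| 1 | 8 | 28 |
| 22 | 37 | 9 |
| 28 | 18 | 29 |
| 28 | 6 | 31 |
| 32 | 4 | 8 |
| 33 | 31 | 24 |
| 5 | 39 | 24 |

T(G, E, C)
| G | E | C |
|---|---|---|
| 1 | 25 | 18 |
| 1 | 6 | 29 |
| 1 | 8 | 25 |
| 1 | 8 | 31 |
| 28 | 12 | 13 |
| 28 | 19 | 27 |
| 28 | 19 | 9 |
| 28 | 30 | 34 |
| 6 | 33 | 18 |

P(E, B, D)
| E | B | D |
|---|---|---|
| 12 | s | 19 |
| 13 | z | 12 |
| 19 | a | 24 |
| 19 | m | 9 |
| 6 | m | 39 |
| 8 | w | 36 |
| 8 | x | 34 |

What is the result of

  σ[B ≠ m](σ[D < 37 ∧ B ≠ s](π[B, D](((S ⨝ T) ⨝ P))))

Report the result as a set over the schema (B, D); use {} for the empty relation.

{(a, 24), (w, 36), (x, 34)}

S ⋈ T (natural join on G): {(1, 26, 35, 25, 18), (1, 26, 35, 6, 29), (1, 26, 35, 8, 25), (1, 26, 35, 8, 31), (1, 8, 28, 25, 18), (1, 8, 28, 6, 29), (1, 8, 28, 8, 25), (1, 8, 28, 8, 31), (28, 18, 29, 12, 13), (28, 18, 29, 19, 27), (28, 18, 29, 19, 9), (28, 18, 29, 30, 34), (28, 6, 31, 12, 13), (28, 6, 31, 19, 27), (28, 6, 31, 19, 9), (28, 6, 31, 30, 34)}
(S ⨝ T) ⋈ P (natural join on E): {(1, 26, 35, 6, 29, m, 39), (1, 26, 35, 8, 25, w, 36), (1, 26, 35, 8, 25, x, 34), (1, 26, 35, 8, 31, w, 36), (1, 26, 35, 8, 31, x, 34), (1, 8, 28, 6, 29, m, 39), (1, 8, 28, 8, 25, w, 36), (1, 8, 28, 8, 25, x, 34), (1, 8, 28, 8, 31, w, 36), (1, 8, 28, 8, 31, x, 34), (28, 18, 29, 12, 13, s, 19), (28, 18, 29, 19, 27, a, 24), (28, 18, 29, 19, 27, m, 9), (28, 18, 29, 19, 9, a, 24), (28, 18, 29, 19, 9, m, 9), (28, 6, 31, 12, 13, s, 19), (28, 6, 31, 19, 27, a, 24), (28, 6, 31, 19, 27, m, 9), (28, 6, 31, 19, 9, a, 24), (28, 6, 31, 19, 9, m, 9)}
Projecting to B, D (14 duplicate(s) eliminated): {(a, 24), (m, 39), (m, 9), (s, 19), (w, 36), (x, 34)}
σ[D < 37 ∧ B ≠ s]: keep tuples satisfying D < 37 ∧ B ≠ s → {(a, 24), (m, 9), (w, 36), (x, 34)}
σ[B ≠ m]: keep tuples satisfying B ≠ m → {(a, 24), (w, 36), (x, 34)}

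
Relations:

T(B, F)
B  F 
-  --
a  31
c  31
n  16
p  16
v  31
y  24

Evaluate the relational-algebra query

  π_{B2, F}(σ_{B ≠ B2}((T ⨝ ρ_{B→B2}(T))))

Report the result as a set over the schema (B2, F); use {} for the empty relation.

ρ[B→B2]: schema becomes (B2, F); tuples unchanged.
T ⋈ ρ_{B→B2}(T) (natural join on F): {(a, 31, a), (a, 31, c), (a, 31, v), (c, 31, a), (c, 31, c), (c, 31, v), (n, 16, n), (n, 16, p), (p, 16, n), (p, 16, p), (v, 31, a), (v, 31, c), (v, 31, v), (y, 24, y)}
Apply σ_{B ≠ B2}; surviving tuples: {(a, 31, c), (a, 31, v), (c, 31, a), (c, 31, v), (n, 16, p), (p, 16, n), (v, 31, a), (v, 31, c)}
Projecting to B2, F (3 duplicate(s) eliminated): {(a, 31), (c, 31), (n, 16), (p, 16), (v, 31)}

{(a, 31), (c, 31), (n, 16), (p, 16), (v, 31)}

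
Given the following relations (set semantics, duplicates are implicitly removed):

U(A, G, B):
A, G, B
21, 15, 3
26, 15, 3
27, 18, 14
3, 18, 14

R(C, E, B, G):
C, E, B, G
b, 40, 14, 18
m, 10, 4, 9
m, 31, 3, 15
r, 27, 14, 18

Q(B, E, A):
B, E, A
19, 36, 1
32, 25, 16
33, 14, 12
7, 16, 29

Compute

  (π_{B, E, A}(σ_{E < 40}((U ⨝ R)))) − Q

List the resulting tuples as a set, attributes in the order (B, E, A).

{(14, 27, 27), (14, 27, 3), (3, 31, 21), (3, 31, 26)}

U ⋈ R (natural join on G, B): {(21, 15, 3, m, 31), (26, 15, 3, m, 31), (27, 18, 14, b, 40), (27, 18, 14, r, 27), (3, 18, 14, b, 40), (3, 18, 14, r, 27)}
Selection E < 40: {(21, 15, 3, m, 31), (26, 15, 3, m, 31), (27, 18, 14, r, 27), (3, 18, 14, r, 27)}
π_{B, E, A} gives {(14, 27, 27), (14, 27, 3), (3, 31, 21), (3, 31, 26)}.
Taking the difference: {(14, 27, 27), (14, 27, 3), (3, 31, 21), (3, 31, 26)}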